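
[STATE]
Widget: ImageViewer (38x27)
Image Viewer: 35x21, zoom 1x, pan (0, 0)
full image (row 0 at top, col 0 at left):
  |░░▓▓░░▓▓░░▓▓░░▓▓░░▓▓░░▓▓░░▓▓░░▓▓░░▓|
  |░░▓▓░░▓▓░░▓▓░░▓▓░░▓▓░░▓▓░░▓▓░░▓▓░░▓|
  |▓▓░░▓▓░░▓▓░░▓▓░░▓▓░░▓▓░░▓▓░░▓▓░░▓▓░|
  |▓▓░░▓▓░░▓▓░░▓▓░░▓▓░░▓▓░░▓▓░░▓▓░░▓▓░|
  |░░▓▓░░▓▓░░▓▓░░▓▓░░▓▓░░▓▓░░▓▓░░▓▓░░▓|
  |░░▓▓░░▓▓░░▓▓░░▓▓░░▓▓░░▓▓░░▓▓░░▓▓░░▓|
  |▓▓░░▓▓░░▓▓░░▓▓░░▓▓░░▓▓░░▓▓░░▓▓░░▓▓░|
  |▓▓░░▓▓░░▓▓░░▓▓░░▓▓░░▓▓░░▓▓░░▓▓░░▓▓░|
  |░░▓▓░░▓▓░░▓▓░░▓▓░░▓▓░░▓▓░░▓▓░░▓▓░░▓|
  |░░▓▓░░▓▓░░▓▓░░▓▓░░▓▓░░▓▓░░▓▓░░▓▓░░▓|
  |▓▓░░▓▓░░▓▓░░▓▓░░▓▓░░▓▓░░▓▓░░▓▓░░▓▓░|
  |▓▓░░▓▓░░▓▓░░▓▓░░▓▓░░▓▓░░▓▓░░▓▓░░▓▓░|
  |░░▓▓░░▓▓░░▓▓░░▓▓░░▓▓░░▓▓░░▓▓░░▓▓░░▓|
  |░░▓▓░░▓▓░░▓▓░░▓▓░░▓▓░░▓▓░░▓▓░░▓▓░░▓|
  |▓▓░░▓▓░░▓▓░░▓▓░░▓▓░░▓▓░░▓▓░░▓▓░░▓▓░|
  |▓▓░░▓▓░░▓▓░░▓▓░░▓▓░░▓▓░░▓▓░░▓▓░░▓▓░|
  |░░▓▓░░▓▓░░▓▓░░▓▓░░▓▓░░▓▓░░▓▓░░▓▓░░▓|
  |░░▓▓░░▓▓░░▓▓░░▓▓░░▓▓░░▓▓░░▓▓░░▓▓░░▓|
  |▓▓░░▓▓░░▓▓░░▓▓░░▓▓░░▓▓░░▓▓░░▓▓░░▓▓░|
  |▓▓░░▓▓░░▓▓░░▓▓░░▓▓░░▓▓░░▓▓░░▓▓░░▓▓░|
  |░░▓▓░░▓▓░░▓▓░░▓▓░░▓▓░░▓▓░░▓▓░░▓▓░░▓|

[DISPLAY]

░░▓▓░░▓▓░░▓▓░░▓▓░░▓▓░░▓▓░░▓▓░░▓▓░░▓   
░░▓▓░░▓▓░░▓▓░░▓▓░░▓▓░░▓▓░░▓▓░░▓▓░░▓   
▓▓░░▓▓░░▓▓░░▓▓░░▓▓░░▓▓░░▓▓░░▓▓░░▓▓░   
▓▓░░▓▓░░▓▓░░▓▓░░▓▓░░▓▓░░▓▓░░▓▓░░▓▓░   
░░▓▓░░▓▓░░▓▓░░▓▓░░▓▓░░▓▓░░▓▓░░▓▓░░▓   
░░▓▓░░▓▓░░▓▓░░▓▓░░▓▓░░▓▓░░▓▓░░▓▓░░▓   
▓▓░░▓▓░░▓▓░░▓▓░░▓▓░░▓▓░░▓▓░░▓▓░░▓▓░   
▓▓░░▓▓░░▓▓░░▓▓░░▓▓░░▓▓░░▓▓░░▓▓░░▓▓░   
░░▓▓░░▓▓░░▓▓░░▓▓░░▓▓░░▓▓░░▓▓░░▓▓░░▓   
░░▓▓░░▓▓░░▓▓░░▓▓░░▓▓░░▓▓░░▓▓░░▓▓░░▓   
▓▓░░▓▓░░▓▓░░▓▓░░▓▓░░▓▓░░▓▓░░▓▓░░▓▓░   
▓▓░░▓▓░░▓▓░░▓▓░░▓▓░░▓▓░░▓▓░░▓▓░░▓▓░   
░░▓▓░░▓▓░░▓▓░░▓▓░░▓▓░░▓▓░░▓▓░░▓▓░░▓   
░░▓▓░░▓▓░░▓▓░░▓▓░░▓▓░░▓▓░░▓▓░░▓▓░░▓   
▓▓░░▓▓░░▓▓░░▓▓░░▓▓░░▓▓░░▓▓░░▓▓░░▓▓░   
▓▓░░▓▓░░▓▓░░▓▓░░▓▓░░▓▓░░▓▓░░▓▓░░▓▓░   
░░▓▓░░▓▓░░▓▓░░▓▓░░▓▓░░▓▓░░▓▓░░▓▓░░▓   
░░▓▓░░▓▓░░▓▓░░▓▓░░▓▓░░▓▓░░▓▓░░▓▓░░▓   
▓▓░░▓▓░░▓▓░░▓▓░░▓▓░░▓▓░░▓▓░░▓▓░░▓▓░   
▓▓░░▓▓░░▓▓░░▓▓░░▓▓░░▓▓░░▓▓░░▓▓░░▓▓░   
░░▓▓░░▓▓░░▓▓░░▓▓░░▓▓░░▓▓░░▓▓░░▓▓░░▓   
                                      
                                      
                                      
                                      
                                      
                                      


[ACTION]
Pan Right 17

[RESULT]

░▓▓░░▓▓░░▓▓░░▓▓░░▓                    
░▓▓░░▓▓░░▓▓░░▓▓░░▓                    
▓░░▓▓░░▓▓░░▓▓░░▓▓░                    
▓░░▓▓░░▓▓░░▓▓░░▓▓░                    
░▓▓░░▓▓░░▓▓░░▓▓░░▓                    
░▓▓░░▓▓░░▓▓░░▓▓░░▓                    
▓░░▓▓░░▓▓░░▓▓░░▓▓░                    
▓░░▓▓░░▓▓░░▓▓░░▓▓░                    
░▓▓░░▓▓░░▓▓░░▓▓░░▓                    
░▓▓░░▓▓░░▓▓░░▓▓░░▓                    
▓░░▓▓░░▓▓░░▓▓░░▓▓░                    
▓░░▓▓░░▓▓░░▓▓░░▓▓░                    
░▓▓░░▓▓░░▓▓░░▓▓░░▓                    
░▓▓░░▓▓░░▓▓░░▓▓░░▓                    
▓░░▓▓░░▓▓░░▓▓░░▓▓░                    
▓░░▓▓░░▓▓░░▓▓░░▓▓░                    
░▓▓░░▓▓░░▓▓░░▓▓░░▓                    
░▓▓░░▓▓░░▓▓░░▓▓░░▓                    
▓░░▓▓░░▓▓░░▓▓░░▓▓░                    
▓░░▓▓░░▓▓░░▓▓░░▓▓░                    
░▓▓░░▓▓░░▓▓░░▓▓░░▓                    
                                      
                                      
                                      
                                      
                                      
                                      


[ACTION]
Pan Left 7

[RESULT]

▓▓░░▓▓░░▓▓░░▓▓░░▓▓░░▓▓░░▓             
▓▓░░▓▓░░▓▓░░▓▓░░▓▓░░▓▓░░▓             
░░▓▓░░▓▓░░▓▓░░▓▓░░▓▓░░▓▓░             
░░▓▓░░▓▓░░▓▓░░▓▓░░▓▓░░▓▓░             
▓▓░░▓▓░░▓▓░░▓▓░░▓▓░░▓▓░░▓             
▓▓░░▓▓░░▓▓░░▓▓░░▓▓░░▓▓░░▓             
░░▓▓░░▓▓░░▓▓░░▓▓░░▓▓░░▓▓░             
░░▓▓░░▓▓░░▓▓░░▓▓░░▓▓░░▓▓░             
▓▓░░▓▓░░▓▓░░▓▓░░▓▓░░▓▓░░▓             
▓▓░░▓▓░░▓▓░░▓▓░░▓▓░░▓▓░░▓             
░░▓▓░░▓▓░░▓▓░░▓▓░░▓▓░░▓▓░             
░░▓▓░░▓▓░░▓▓░░▓▓░░▓▓░░▓▓░             
▓▓░░▓▓░░▓▓░░▓▓░░▓▓░░▓▓░░▓             
▓▓░░▓▓░░▓▓░░▓▓░░▓▓░░▓▓░░▓             
░░▓▓░░▓▓░░▓▓░░▓▓░░▓▓░░▓▓░             
░░▓▓░░▓▓░░▓▓░░▓▓░░▓▓░░▓▓░             
▓▓░░▓▓░░▓▓░░▓▓░░▓▓░░▓▓░░▓             
▓▓░░▓▓░░▓▓░░▓▓░░▓▓░░▓▓░░▓             
░░▓▓░░▓▓░░▓▓░░▓▓░░▓▓░░▓▓░             
░░▓▓░░▓▓░░▓▓░░▓▓░░▓▓░░▓▓░             
▓▓░░▓▓░░▓▓░░▓▓░░▓▓░░▓▓░░▓             
                                      
                                      
                                      
                                      
                                      
                                      


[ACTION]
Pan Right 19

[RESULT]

░▓▓░░▓                                
░▓▓░░▓                                
▓░░▓▓░                                
▓░░▓▓░                                
░▓▓░░▓                                
░▓▓░░▓                                
▓░░▓▓░                                
▓░░▓▓░                                
░▓▓░░▓                                
░▓▓░░▓                                
▓░░▓▓░                                
▓░░▓▓░                                
░▓▓░░▓                                
░▓▓░░▓                                
▓░░▓▓░                                
▓░░▓▓░                                
░▓▓░░▓                                
░▓▓░░▓                                
▓░░▓▓░                                
▓░░▓▓░                                
░▓▓░░▓                                
                                      
                                      
                                      
                                      
                                      
                                      


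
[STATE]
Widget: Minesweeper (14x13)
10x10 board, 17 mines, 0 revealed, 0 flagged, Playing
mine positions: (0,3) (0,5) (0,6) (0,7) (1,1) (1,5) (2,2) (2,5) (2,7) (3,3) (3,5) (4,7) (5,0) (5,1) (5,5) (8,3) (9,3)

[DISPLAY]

■■■■■■■■■■    
■■■■■■■■■■    
■■■■■■■■■■    
■■■■■■■■■■    
■■■■■■■■■■    
■■■■■■■■■■    
■■■■■■■■■■    
■■■■■■■■■■    
■■■■■■■■■■    
■■■■■■■■■■    
              
              
              


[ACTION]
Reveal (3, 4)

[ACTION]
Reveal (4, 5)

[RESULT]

■■■■■■■■■■    
■■■■■■■■■■    
■■■■■■■■■■    
■■■■3■■■■■    
■■■■■2■■■■    
■■■■■■■■■■    
■■■■■■■■■■    
■■■■■■■■■■    
■■■■■■■■■■    
■■■■■■■■■■    
              
              
              


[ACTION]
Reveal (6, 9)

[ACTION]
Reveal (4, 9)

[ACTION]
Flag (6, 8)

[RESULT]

■■■■■■■■1     
■■■■■■■■2     
■■■■■■■■1     
■■■■3■■■2     
■■■■■2■■1     
■■■■■■211     
■■■■111       
■■■■1         
■■■■2         
■■■■2         
              
              
              


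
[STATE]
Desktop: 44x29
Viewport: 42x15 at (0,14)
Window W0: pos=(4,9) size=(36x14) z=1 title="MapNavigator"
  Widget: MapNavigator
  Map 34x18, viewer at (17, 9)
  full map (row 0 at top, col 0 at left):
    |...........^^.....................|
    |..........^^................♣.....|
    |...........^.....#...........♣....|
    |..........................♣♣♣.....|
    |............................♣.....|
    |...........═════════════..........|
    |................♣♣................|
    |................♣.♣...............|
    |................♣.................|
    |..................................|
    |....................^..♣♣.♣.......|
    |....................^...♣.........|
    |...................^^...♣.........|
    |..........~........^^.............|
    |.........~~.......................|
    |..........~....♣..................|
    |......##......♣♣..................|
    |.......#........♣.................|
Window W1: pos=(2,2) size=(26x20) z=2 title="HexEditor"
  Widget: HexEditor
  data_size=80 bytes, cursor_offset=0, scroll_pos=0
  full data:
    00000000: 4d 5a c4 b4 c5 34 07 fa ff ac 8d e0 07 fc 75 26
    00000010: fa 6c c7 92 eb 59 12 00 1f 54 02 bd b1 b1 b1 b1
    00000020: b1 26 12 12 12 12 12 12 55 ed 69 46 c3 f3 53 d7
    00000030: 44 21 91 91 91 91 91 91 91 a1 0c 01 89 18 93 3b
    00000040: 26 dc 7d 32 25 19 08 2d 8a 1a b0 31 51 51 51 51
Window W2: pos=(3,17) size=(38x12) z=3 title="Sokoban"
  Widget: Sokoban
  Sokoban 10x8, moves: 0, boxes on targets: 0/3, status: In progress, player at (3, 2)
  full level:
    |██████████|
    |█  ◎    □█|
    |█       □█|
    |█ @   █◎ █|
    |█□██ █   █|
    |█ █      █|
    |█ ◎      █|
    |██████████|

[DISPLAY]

  ┃                        ┃...........┃  
  ┃                        ┃...........┃  
  ┃                        ┃...........┃  
  ┃┏━━━━━━━━━━━━━━━━━━━━━━━━━━━━━━━━━━━━┓ 
  ┃┃ Sokoban                            ┃ 
  ┃┠────────────────────────────────────┨ 
  ┃┃██████████                          ┃ 
  ┗┃█  ◎    □█                          ┃ 
   ┃█       □█                          ┃ 
   ┃█ @   █◎ █                          ┃ 
   ┃█□██ █   █                          ┃ 
   ┃█ █      █                          ┃ 
   ┃█ ◎      █                          ┃ 
   ┃██████████                          ┃ 
   ┗━━━━━━━━━━━━━━━━━━━━━━━━━━━━━━━━━━━━┛ 


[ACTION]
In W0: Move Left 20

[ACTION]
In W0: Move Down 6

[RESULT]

  ┃                        ┃...........┃  
  ┃                        ┃....~......┃  
  ┃                        ┃...~~......┃  
  ┃┏━━━━━━━━━━━━━━━━━━━━━━━━━━━━━━━━━━━━┓ 
  ┃┃ Sokoban                            ┃ 
  ┃┠────────────────────────────────────┨ 
  ┃┃██████████                          ┃ 
  ┗┃█  ◎    □█                          ┃ 
   ┃█       □█                          ┃ 
   ┃█ @   █◎ █                          ┃ 
   ┃█□██ █   █                          ┃ 
   ┃█ █      █                          ┃ 
   ┃█ ◎      █                          ┃ 
   ┃██████████                          ┃ 
   ┗━━━━━━━━━━━━━━━━━━━━━━━━━━━━━━━━━━━━┛ 


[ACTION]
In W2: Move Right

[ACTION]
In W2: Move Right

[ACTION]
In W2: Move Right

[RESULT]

  ┃                        ┃...........┃  
  ┃                        ┃....~......┃  
  ┃                        ┃...~~......┃  
  ┃┏━━━━━━━━━━━━━━━━━━━━━━━━━━━━━━━━━━━━┓ 
  ┃┃ Sokoban                            ┃ 
  ┃┠────────────────────────────────────┨ 
  ┃┃██████████                          ┃ 
  ┗┃█  ◎    □█                          ┃ 
   ┃█       □█                          ┃ 
   ┃█    @█◎ █                          ┃ 
   ┃█□██ █   █                          ┃ 
   ┃█ █      █                          ┃ 
   ┃█ ◎      █                          ┃ 
   ┃██████████                          ┃ 
   ┗━━━━━━━━━━━━━━━━━━━━━━━━━━━━━━━━━━━━┛ 


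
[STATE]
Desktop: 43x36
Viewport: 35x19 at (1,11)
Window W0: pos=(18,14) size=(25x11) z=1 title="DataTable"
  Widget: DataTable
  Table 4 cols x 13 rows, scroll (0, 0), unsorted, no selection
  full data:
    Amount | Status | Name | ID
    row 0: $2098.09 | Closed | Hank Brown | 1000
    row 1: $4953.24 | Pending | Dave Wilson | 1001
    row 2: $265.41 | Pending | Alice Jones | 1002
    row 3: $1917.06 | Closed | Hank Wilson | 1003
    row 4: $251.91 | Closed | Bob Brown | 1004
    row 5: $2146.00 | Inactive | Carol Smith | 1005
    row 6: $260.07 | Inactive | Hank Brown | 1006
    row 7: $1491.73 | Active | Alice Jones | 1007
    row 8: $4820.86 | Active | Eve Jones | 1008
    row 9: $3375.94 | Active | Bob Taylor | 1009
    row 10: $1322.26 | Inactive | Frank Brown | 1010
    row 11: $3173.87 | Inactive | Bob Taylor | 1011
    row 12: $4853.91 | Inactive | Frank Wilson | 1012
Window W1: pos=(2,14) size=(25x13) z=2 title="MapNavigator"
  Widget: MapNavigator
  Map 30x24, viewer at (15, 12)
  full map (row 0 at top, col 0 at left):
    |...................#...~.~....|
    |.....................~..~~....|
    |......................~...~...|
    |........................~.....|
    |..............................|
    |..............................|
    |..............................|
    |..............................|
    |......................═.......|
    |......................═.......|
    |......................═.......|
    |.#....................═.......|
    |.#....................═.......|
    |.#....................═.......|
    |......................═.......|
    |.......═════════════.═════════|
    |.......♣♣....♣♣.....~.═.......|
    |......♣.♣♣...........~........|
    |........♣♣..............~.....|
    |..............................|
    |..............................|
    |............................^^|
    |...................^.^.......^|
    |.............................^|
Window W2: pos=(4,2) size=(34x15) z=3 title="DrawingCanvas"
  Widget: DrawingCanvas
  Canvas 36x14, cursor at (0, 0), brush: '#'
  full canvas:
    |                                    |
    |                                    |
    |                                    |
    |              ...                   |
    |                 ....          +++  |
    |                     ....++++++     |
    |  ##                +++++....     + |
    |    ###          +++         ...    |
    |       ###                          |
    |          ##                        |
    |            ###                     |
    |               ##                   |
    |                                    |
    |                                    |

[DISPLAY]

   ┃  ##                +++++....  
   ┃    ###          +++         ..
   ┃       ###                     
 ┏━┃          ##                   
 ┃ ┃            ###                
 ┠─┗━━━━━━━━━━━━━━━━━━━━━━━━━━━━━━━
 ┃..................═....┃│Status  
 ┃..................═....┃┼────────
 ┃..................═....┃│Closed  
 ┃..................═....┃│Pending 
 ┃...........@......═....┃│Pending 
 ┃..................═....┃│Closed  
 ┃..................═....┃│Closed  
 ┃...═════════════.══════┃━━━━━━━━━
 ┃...♣♣....♣♣.....~.═....┃         
 ┗━━━━━━━━━━━━━━━━━━━━━━━┛         
                                   
                                   
                                   


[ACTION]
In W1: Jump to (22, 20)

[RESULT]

   ┃  ##                +++++....  
   ┃    ###          +++         ..
   ┃       ###                     
 ┏━┃          ##                   
 ┃ ┃            ###                
 ┠─┗━━━━━━━━━━━━━━━━━━━━━━━━━━━━━━━
 ┃..♣♣.....~.═.......    ┃│Status  
 ┃..........~........    ┃┼────────
 ┃.............~.....    ┃│Closed  
 ┃...................    ┃│Pending 
 ┃...........@.......    ┃│Pending 
 ┃.................^^    ┃│Closed  
 ┃........^.^.......^    ┃│Closed  
 ┃..................^    ┃━━━━━━━━━
 ┃                       ┃         
 ┗━━━━━━━━━━━━━━━━━━━━━━━┛         
                                   
                                   
                                   


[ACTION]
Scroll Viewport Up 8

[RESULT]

   ┃ DrawingCanvas                 
   ┠───────────────────────────────
   ┃+                              
   ┃                               
   ┃                               
   ┃              ...              
   ┃                 ....          
   ┃                     ....++++++
   ┃  ##                +++++....  
   ┃    ###          +++         ..
   ┃       ###                     
 ┏━┃          ##                   
 ┃ ┃            ###                
 ┠─┗━━━━━━━━━━━━━━━━━━━━━━━━━━━━━━━
 ┃..♣♣.....~.═.......    ┃│Status  
 ┃..........~........    ┃┼────────
 ┃.............~.....    ┃│Closed  
 ┃...................    ┃│Pending 
 ┃...........@.......    ┃│Pending 


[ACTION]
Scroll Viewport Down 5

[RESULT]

   ┃              ...              
   ┃                 ....          
   ┃                     ....++++++
   ┃  ##                +++++....  
   ┃    ###          +++         ..
   ┃       ###                     
 ┏━┃          ##                   
 ┃ ┃            ###                
 ┠─┗━━━━━━━━━━━━━━━━━━━━━━━━━━━━━━━
 ┃..♣♣.....~.═.......    ┃│Status  
 ┃..........~........    ┃┼────────
 ┃.............~.....    ┃│Closed  
 ┃...................    ┃│Pending 
 ┃...........@.......    ┃│Pending 
 ┃.................^^    ┃│Closed  
 ┃........^.^.......^    ┃│Closed  
 ┃..................^    ┃━━━━━━━━━
 ┃                       ┃         
 ┗━━━━━━━━━━━━━━━━━━━━━━━┛         


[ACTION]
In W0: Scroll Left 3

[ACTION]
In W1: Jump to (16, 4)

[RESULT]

   ┃              ...              
   ┃                 ....          
   ┃                     ....++++++
   ┃  ##                +++++....  
   ┃    ###          +++         ..
   ┃       ###                     
 ┏━┃          ##                   
 ┃ ┃            ###                
 ┠─┗━━━━━━━━━━━━━━━━━━━━━━━━━━━━━━━
 ┃..............#...~.~..┃│Status  
 ┃................~..~~..┃┼────────
 ┃.................~...~.┃│Closed  
 ┃...................~...┃│Pending 
 ┃...........@...........┃│Pending 
 ┃.......................┃│Closed  
 ┃.......................┃│Closed  
 ┃.......................┃━━━━━━━━━
 ┃.................═.....┃         
 ┗━━━━━━━━━━━━━━━━━━━━━━━┛         


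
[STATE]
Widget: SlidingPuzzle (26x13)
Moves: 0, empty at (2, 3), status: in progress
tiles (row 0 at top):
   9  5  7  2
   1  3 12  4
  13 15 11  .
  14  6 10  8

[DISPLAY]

┌────┬────┬────┬────┐     
│  9 │  5 │  7 │  2 │     
├────┼────┼────┼────┤     
│  1 │  3 │ 12 │  4 │     
├────┼────┼────┼────┤     
│ 13 │ 15 │ 11 │    │     
├────┼────┼────┼────┤     
│ 14 │  6 │ 10 │  8 │     
└────┴────┴────┴────┘     
Moves: 0                  
                          
                          
                          


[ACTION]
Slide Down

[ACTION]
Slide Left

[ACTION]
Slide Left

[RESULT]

┌────┬────┬────┬────┐     
│  9 │  5 │  7 │  2 │     
├────┼────┼────┼────┤     
│  1 │  3 │ 12 │    │     
├────┼────┼────┼────┤     
│ 13 │ 15 │ 11 │  4 │     
├────┼────┼────┼────┤     
│ 14 │  6 │ 10 │  8 │     
└────┴────┴────┴────┘     
Moves: 1                  
                          
                          
                          


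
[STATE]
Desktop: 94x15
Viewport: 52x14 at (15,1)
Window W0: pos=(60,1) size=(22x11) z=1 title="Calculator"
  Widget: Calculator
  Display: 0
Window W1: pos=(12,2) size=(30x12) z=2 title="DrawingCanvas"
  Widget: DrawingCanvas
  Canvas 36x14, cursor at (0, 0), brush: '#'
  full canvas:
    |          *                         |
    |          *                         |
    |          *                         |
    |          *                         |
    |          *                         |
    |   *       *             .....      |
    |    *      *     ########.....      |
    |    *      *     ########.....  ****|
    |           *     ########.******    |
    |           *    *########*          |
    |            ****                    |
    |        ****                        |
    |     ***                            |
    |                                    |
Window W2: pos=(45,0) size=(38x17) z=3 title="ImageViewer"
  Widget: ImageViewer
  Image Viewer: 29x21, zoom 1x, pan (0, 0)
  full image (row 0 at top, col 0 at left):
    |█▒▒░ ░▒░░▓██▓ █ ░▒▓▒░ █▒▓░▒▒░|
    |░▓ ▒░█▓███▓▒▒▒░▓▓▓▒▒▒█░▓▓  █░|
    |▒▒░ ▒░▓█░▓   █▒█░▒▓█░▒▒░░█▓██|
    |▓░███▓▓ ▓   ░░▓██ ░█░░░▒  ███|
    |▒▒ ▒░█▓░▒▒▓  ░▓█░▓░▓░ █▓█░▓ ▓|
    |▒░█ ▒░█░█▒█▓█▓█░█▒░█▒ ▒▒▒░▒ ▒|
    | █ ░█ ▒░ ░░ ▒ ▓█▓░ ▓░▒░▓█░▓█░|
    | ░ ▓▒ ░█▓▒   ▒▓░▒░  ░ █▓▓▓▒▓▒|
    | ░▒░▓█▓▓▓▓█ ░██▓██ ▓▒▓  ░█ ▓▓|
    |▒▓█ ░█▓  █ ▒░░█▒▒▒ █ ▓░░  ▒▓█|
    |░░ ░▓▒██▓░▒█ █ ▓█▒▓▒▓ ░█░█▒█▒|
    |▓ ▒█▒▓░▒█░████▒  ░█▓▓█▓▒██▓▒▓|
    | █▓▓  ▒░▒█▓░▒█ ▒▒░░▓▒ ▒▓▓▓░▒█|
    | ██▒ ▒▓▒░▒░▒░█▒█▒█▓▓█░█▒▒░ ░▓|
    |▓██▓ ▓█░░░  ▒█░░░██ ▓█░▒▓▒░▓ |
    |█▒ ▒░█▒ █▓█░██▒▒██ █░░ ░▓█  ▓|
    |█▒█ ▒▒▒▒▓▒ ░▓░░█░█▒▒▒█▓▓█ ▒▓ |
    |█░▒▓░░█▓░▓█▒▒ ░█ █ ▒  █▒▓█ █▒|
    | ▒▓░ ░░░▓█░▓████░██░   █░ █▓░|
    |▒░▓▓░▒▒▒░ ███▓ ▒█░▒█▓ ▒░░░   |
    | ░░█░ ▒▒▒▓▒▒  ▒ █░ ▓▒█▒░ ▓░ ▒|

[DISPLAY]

                              ┃ ImageViewer         
━━━━━━━━━━━━━━━━━━━━━━━━━━┓   ┠─────────────────────
rawingCanvas              ┃   ┃█▒▒░ ░▒░░▓██▓ █ ░▒▓▒░
──────────────────────────┨   ┃░▓ ▒░█▓███▓▒▒▒░▓▓▓▒▒▒
        *                 ┃   ┃▒▒░ ▒░▓█░▓   █▒█░▒▓█░
        *                 ┃   ┃▓░███▓▓ ▓   ░░▓██ ░█░
        *                 ┃   ┃▒▒ ▒░█▓░▒▒▓  ░▓█░▓░▓░
        *                 ┃   ┃▒░█ ▒░█░█▒█▓█▓█░█▒░█▒
        *                 ┃   ┃ █ ░█ ▒░ ░░ ▒ ▓█▓░ ▓░
 *       *             ...┃   ┃ ░ ▓▒ ░█▓▒   ▒▓░▒░  ░
  *      *     ########...┃   ┃ ░▒░▓█▓▓▓▓█ ░██▓██ ▓▒
  *      *     ########...┃   ┃▒▓█ ░█▓  █ ▒░░█▒▒▒ █ 
━━━━━━━━━━━━━━━━━━━━━━━━━━┛   ┃░░ ░▓▒██▓░▒█ █ ▓█▒▓▒▓
                              ┃▓ ▒█▒▓░▒█░████▒  ░█▓▓


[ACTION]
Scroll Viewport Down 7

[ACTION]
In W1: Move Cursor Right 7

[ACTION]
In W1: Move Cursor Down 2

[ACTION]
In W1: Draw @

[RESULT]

                              ┃ ImageViewer         
━━━━━━━━━━━━━━━━━━━━━━━━━━┓   ┠─────────────────────
rawingCanvas              ┃   ┃█▒▒░ ░▒░░▓██▓ █ ░▒▓▒░
──────────────────────────┨   ┃░▓ ▒░█▓███▓▒▒▒░▓▓▓▒▒▒
        *                 ┃   ┃▒▒░ ▒░▓█░▓   █▒█░▒▓█░
        *                 ┃   ┃▓░███▓▓ ▓   ░░▓██ ░█░
     @  *                 ┃   ┃▒▒ ▒░█▓░▒▒▓  ░▓█░▓░▓░
        *                 ┃   ┃▒░█ ▒░█░█▒█▓█▓█░█▒░█▒
        *                 ┃   ┃ █ ░█ ▒░ ░░ ▒ ▓█▓░ ▓░
 *       *             ...┃   ┃ ░ ▓▒ ░█▓▒   ▒▓░▒░  ░
  *      *     ########...┃   ┃ ░▒░▓█▓▓▓▓█ ░██▓██ ▓▒
  *      *     ########...┃   ┃▒▓█ ░█▓  █ ▒░░█▒▒▒ █ 
━━━━━━━━━━━━━━━━━━━━━━━━━━┛   ┃░░ ░▓▒██▓░▒█ █ ▓█▒▓▒▓
                              ┃▓ ▒█▒▓░▒█░████▒  ░█▓▓


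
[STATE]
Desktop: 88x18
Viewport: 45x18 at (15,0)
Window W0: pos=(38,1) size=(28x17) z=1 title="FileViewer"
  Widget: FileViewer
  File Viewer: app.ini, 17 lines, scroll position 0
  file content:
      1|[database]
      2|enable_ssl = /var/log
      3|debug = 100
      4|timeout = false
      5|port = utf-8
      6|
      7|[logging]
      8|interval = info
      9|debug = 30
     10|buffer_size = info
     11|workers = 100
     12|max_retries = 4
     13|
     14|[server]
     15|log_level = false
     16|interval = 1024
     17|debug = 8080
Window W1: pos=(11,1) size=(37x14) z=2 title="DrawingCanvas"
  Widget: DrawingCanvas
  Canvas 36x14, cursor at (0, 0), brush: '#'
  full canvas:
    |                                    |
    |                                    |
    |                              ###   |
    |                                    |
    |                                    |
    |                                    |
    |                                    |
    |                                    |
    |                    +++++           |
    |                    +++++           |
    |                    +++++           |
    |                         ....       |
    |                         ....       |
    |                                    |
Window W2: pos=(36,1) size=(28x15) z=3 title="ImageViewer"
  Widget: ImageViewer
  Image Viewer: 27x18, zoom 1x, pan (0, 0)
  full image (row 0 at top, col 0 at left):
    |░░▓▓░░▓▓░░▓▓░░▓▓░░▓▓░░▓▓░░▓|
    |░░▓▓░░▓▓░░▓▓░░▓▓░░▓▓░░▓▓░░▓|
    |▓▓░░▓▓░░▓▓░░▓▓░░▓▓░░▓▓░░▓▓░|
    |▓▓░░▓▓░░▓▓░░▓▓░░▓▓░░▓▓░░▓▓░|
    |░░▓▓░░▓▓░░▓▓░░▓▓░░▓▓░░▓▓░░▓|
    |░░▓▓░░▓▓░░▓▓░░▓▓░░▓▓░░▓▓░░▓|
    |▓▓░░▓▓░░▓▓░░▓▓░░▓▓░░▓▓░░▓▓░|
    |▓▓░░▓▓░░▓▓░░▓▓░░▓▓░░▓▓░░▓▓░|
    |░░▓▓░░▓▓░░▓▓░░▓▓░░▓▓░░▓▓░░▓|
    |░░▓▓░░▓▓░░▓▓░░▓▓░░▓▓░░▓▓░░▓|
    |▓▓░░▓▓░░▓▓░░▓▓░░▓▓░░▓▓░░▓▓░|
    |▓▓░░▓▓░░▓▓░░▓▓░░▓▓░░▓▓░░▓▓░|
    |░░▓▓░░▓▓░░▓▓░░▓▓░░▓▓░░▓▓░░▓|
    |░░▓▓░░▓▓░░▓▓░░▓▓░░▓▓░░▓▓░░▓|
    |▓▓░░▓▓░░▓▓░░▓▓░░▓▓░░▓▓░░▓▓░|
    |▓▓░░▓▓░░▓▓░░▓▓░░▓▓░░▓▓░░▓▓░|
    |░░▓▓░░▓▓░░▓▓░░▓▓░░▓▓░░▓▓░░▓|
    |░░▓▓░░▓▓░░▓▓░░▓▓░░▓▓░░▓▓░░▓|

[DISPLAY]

                                             
━━━━━━━━━━━━━━━━━━━━━┏━━━━━━━━━━━━━━━━━━━━━━━
awingCanvas          ┃ ImageViewer           
─────────────────────┠───────────────────────
                     ┃░░▓▓░░▓▓░░▓▓░░▓▓░░▓▓░░▓
                     ┃░░▓▓░░▓▓░░▓▓░░▓▓░░▓▓░░▓
                     ┃▓▓░░▓▓░░▓▓░░▓▓░░▓▓░░▓▓░
                     ┃▓▓░░▓▓░░▓▓░░▓▓░░▓▓░░▓▓░
                     ┃░░▓▓░░▓▓░░▓▓░░▓▓░░▓▓░░▓
                     ┃░░▓▓░░▓▓░░▓▓░░▓▓░░▓▓░░▓
                     ┃▓▓░░▓▓░░▓▓░░▓▓░░▓▓░░▓▓░
                     ┃▓▓░░▓▓░░▓▓░░▓▓░░▓▓░░▓▓░
                 ++++┃░░▓▓░░▓▓░░▓▓░░▓▓░░▓▓░░▓
                 ++++┃░░▓▓░░▓▓░░▓▓░░▓▓░░▓▓░░▓
━━━━━━━━━━━━━━━━━━━━━┃▓▓░░▓▓░░▓▓░░▓▓░░▓▓░░▓▓░
                     ┗━━━━━━━━━━━━━━━━━━━━━━━
                       ┃                     
                       ┗━━━━━━━━━━━━━━━━━━━━━


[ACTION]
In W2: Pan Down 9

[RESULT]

                                             
━━━━━━━━━━━━━━━━━━━━━┏━━━━━━━━━━━━━━━━━━━━━━━
awingCanvas          ┃ ImageViewer           
─────────────────────┠───────────────────────
                     ┃░░▓▓░░▓▓░░▓▓░░▓▓░░▓▓░░▓
                     ┃▓▓░░▓▓░░▓▓░░▓▓░░▓▓░░▓▓░
                     ┃▓▓░░▓▓░░▓▓░░▓▓░░▓▓░░▓▓░
                     ┃░░▓▓░░▓▓░░▓▓░░▓▓░░▓▓░░▓
                     ┃░░▓▓░░▓▓░░▓▓░░▓▓░░▓▓░░▓
                     ┃▓▓░░▓▓░░▓▓░░▓▓░░▓▓░░▓▓░
                     ┃▓▓░░▓▓░░▓▓░░▓▓░░▓▓░░▓▓░
                     ┃░░▓▓░░▓▓░░▓▓░░▓▓░░▓▓░░▓
                 ++++┃░░▓▓░░▓▓░░▓▓░░▓▓░░▓▓░░▓
                 ++++┃                       
━━━━━━━━━━━━━━━━━━━━━┃                       
                     ┗━━━━━━━━━━━━━━━━━━━━━━━
                       ┃                     
                       ┗━━━━━━━━━━━━━━━━━━━━━


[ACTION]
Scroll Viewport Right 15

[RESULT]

                                             
━━━━━━┏━━━━━━━━━━━━━━━━━━━━━━━━━━┓━┓         
      ┃ ImageViewer              ┃ ┃         
──────┠──────────────────────────┨─┨         
      ┃░░▓▓░░▓▓░░▓▓░░▓▓░░▓▓░░▓▓░░┃▲┃         
      ┃▓▓░░▓▓░░▓▓░░▓▓░░▓▓░░▓▓░░▓▓┃█┃         
      ┃▓▓░░▓▓░░▓▓░░▓▓░░▓▓░░▓▓░░▓▓┃░┃         
      ┃░░▓▓░░▓▓░░▓▓░░▓▓░░▓▓░░▓▓░░┃░┃         
      ┃░░▓▓░░▓▓░░▓▓░░▓▓░░▓▓░░▓▓░░┃░┃         
      ┃▓▓░░▓▓░░▓▓░░▓▓░░▓▓░░▓▓░░▓▓┃░┃         
      ┃▓▓░░▓▓░░▓▓░░▓▓░░▓▓░░▓▓░░▓▓┃░┃         
      ┃░░▓▓░░▓▓░░▓▓░░▓▓░░▓▓░░▓▓░░┃░┃         
  ++++┃░░▓▓░░▓▓░░▓▓░░▓▓░░▓▓░░▓▓░░┃░┃         
  ++++┃                          ┃░┃         
━━━━━━┃                          ┃░┃         
      ┗━━━━━━━━━━━━━━━━━━━━━━━━━━┛░┃         
        ┃                         ▼┃         
        ┗━━━━━━━━━━━━━━━━━━━━━━━━━━┛         


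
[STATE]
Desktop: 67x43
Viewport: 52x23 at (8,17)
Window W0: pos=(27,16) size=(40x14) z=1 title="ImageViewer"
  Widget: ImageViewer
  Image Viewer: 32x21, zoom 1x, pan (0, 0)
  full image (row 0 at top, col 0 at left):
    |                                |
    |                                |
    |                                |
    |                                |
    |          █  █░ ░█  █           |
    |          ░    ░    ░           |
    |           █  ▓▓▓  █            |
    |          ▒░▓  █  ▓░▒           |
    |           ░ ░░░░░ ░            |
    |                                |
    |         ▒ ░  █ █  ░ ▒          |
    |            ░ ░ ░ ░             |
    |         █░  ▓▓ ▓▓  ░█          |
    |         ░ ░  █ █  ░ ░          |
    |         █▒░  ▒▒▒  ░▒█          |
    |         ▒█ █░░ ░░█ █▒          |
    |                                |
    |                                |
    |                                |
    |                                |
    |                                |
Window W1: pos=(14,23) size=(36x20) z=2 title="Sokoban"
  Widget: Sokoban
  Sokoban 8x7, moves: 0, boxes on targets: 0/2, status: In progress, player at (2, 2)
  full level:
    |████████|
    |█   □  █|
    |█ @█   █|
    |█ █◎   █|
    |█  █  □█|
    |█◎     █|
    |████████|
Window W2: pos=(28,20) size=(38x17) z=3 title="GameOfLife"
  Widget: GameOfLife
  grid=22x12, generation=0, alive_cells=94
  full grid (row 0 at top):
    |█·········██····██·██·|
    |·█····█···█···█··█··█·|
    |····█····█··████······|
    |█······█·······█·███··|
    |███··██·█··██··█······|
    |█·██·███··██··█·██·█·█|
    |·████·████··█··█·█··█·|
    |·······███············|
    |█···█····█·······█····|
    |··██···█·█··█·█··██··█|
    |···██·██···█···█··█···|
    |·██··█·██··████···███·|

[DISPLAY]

                   ┃ ImageViewer                    
                   ┠────────────────────────────────
                   ┃                                
                   ┃┏━━━━━━━━━━━━━━━━━━━━━━━━━━━━━━━
                   ┃┃ GameOfLife                    
                   ┃┠───────────────────────────────
      ┏━━━━━━━━━━━━━┃Gen: 0                         
      ┃ Sokoban     ┃█·········██····██·██·         
      ┠─────────────┃·█····█···█···█··█··█·         
      ┃████████     ┃····█····█··████······         
      ┃█   □  █     ┃█······█·······█·███··         
      ┃█ @█   █     ┃███··██·█··██··█······         
      ┃█ █◎   █     ┃█·██·███··██··█·██·█·█         
      ┃█  █  □█     ┃·████·████··█··█·█··█·         
      ┃█◎     █     ┃·······███············         
      ┃████████     ┃█···█····█·······█····         
      ┃Moves: 0  0/2┃··██···█·█··█·█··██··█         
      ┃             ┃···██·██···█···█··█···         
      ┃             ┃·██··█·██··████···███·         
      ┃             ┗━━━━━━━━━━━━━━━━━━━━━━━━━━━━━━━
      ┃                                  ┃          
      ┃                                  ┃          
      ┃                                  ┃          


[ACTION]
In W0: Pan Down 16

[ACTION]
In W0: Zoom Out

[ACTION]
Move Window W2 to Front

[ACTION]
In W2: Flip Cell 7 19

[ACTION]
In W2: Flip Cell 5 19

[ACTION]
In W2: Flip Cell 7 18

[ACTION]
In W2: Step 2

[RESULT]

                   ┃ ImageViewer                    
                   ┠────────────────────────────────
                   ┃                                
                   ┃┏━━━━━━━━━━━━━━━━━━━━━━━━━━━━━━━
                   ┃┃ GameOfLife                    
                   ┃┠───────────────────────────────
      ┏━━━━━━━━━━━━━┃Gen: 2                         
      ┃ Sokoban     ┃·········███····█···█·         
      ┠─────────────┃·········██·████······         
      ┃████████     ┃······████████·█·█··█·         
      ┃█   □  █     ┃·█·█·███████·█·█··█···         
      ┃█ @█   █     ┃█··███··█·█·█··██·····         
      ┃█ █◎   █     ┃█·█··█···██··█····█···         
      ┃█  █  □█     ┃█████·····██··██···██·         
      ┃█◎     █     ┃·██·███··███··········         
      ┃████████     ┃·█·█···█████·······█··         
      ┃Moves: 0  0/2┃··██·█·██·······████··         
      ┃             ┃·█······███··████·····         
      ┃             ┃··██·██···█████····█··         
      ┃             ┗━━━━━━━━━━━━━━━━━━━━━━━━━━━━━━━
      ┃                                  ┃          
      ┃                                  ┃          
      ┃                                  ┃          
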